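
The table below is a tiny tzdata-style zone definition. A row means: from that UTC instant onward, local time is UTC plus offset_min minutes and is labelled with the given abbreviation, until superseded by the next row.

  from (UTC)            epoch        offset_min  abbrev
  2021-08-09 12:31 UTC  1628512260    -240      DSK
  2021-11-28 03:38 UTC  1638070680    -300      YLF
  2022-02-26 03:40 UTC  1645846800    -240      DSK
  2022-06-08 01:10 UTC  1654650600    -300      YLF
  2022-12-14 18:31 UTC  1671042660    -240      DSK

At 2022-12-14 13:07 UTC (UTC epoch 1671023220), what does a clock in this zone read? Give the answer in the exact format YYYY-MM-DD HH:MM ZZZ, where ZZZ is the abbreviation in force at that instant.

Query: 2022-12-14 13:07 UTC
Rule 4/5 (YLF, -05:00): 2022-06-08 01:10 UTC ≤ query < 2022-12-14 18:31 UTC
13·60 + 7 - 300 = 487 min
487 = 0·1440 + 487; 487 = 8·60 + 7 → 08:07, same day
→ 2022-12-14 08:07 YLF

2022-12-14 08:07 YLF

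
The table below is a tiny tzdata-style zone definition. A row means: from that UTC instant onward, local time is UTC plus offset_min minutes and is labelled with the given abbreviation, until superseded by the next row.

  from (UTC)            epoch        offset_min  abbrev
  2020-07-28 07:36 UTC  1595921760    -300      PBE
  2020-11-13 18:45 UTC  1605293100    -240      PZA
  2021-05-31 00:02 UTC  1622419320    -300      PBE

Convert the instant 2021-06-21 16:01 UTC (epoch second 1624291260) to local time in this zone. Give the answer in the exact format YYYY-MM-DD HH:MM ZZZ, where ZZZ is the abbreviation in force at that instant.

2021-06-21 11:01 PBE

Query: 2021-06-21 16:01 UTC
Rule 3/3 (PBE, -05:00): 2021-05-31 00:02 UTC ≤ query < +∞
16·60 + 1 - 300 = 661 min
661 = 0·1440 + 661; 661 = 11·60 + 1 → 11:01, same day
→ 2021-06-21 11:01 PBE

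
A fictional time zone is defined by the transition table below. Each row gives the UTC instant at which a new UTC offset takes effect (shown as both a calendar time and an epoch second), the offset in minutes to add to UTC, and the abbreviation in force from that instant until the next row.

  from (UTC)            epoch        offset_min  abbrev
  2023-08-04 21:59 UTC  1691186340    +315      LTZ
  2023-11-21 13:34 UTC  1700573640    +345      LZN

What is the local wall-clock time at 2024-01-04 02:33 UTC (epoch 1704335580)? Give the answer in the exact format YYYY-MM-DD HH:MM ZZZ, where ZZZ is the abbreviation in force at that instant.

Query: 2024-01-04 02:33 UTC
Rule 2/2 (LZN, +05:45): 2023-11-21 13:34 UTC ≤ query < +∞
2·60 + 33 + 345 = 498 min
498 = 0·1440 + 498; 498 = 8·60 + 18 → 08:18, same day
→ 2024-01-04 08:18 LZN

2024-01-04 08:18 LZN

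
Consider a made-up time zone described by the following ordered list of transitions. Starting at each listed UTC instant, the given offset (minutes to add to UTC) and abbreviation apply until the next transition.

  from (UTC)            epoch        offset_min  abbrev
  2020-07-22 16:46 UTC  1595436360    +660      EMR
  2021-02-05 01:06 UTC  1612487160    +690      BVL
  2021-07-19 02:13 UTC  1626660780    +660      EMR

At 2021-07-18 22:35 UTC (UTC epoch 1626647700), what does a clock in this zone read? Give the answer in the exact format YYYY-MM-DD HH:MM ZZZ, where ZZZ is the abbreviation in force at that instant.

Query: 2021-07-18 22:35 UTC
Rule 2/3 (BVL, +11:30): 2021-02-05 01:06 UTC ≤ query < 2021-07-19 02:13 UTC
22·60 + 35 + 690 = 2045 min
2045 = 1·1440 + 605; 605 = 10·60 + 5 → 10:05, 2021-07-18 + 1 day = 2021-07-19
→ 2021-07-19 10:05 BVL

2021-07-19 10:05 BVL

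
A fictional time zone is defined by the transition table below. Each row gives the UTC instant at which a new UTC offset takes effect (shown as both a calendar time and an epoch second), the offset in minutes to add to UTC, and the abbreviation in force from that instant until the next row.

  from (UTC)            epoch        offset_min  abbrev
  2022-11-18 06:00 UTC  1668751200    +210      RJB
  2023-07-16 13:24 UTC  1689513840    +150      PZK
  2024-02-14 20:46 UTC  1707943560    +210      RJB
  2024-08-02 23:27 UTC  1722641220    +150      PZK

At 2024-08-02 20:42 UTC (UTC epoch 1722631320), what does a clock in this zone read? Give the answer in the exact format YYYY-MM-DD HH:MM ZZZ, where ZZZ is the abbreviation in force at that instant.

2024-08-03 00:12 RJB

Query: 2024-08-02 20:42 UTC
Rule 3/4 (RJB, +03:30): 2024-02-14 20:46 UTC ≤ query < 2024-08-02 23:27 UTC
20·60 + 42 + 210 = 1452 min
1452 = 1·1440 + 12; 12 = 0·60 + 12 → 00:12, 2024-08-02 + 1 day = 2024-08-03
→ 2024-08-03 00:12 RJB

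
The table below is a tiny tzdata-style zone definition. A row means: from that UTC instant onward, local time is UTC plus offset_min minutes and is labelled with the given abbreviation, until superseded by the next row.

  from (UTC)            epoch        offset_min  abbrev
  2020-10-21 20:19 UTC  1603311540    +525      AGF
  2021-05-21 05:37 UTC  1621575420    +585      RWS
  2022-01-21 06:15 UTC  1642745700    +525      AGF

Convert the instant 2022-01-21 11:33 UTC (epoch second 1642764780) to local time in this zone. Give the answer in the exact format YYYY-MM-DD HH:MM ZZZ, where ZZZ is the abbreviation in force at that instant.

2022-01-21 20:18 AGF

Query: 2022-01-21 11:33 UTC
Rule 3/3 (AGF, +08:45): 2022-01-21 06:15 UTC ≤ query < +∞
11·60 + 33 + 525 = 1218 min
1218 = 0·1440 + 1218; 1218 = 20·60 + 18 → 20:18, same day
→ 2022-01-21 20:18 AGF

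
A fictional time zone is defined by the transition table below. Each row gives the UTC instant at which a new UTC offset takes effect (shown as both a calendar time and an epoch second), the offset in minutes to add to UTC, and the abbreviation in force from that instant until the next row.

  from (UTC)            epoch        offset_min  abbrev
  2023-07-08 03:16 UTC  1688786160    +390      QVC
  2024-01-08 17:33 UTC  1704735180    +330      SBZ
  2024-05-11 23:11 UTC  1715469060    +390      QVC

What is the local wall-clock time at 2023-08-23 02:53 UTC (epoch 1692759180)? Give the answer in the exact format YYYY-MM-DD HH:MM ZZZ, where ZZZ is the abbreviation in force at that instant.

Query: 2023-08-23 02:53 UTC
Rule 1/3 (QVC, +06:30): 2023-07-08 03:16 UTC ≤ query < 2024-01-08 17:33 UTC
2·60 + 53 + 390 = 563 min
563 = 0·1440 + 563; 563 = 9·60 + 23 → 09:23, same day
→ 2023-08-23 09:23 QVC

2023-08-23 09:23 QVC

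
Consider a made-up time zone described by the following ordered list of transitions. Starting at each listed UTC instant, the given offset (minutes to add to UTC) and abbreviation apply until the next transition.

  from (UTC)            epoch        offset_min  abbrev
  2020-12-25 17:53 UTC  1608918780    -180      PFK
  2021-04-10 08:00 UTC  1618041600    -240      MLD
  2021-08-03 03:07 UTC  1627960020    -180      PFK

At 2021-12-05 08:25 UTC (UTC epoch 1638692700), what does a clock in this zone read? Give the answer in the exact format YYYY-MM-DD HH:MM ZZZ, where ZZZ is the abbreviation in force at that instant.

Query: 2021-12-05 08:25 UTC
Rule 3/3 (PFK, -03:00): 2021-08-03 03:07 UTC ≤ query < +∞
8·60 + 25 - 180 = 325 min
325 = 0·1440 + 325; 325 = 5·60 + 25 → 05:25, same day
→ 2021-12-05 05:25 PFK

2021-12-05 05:25 PFK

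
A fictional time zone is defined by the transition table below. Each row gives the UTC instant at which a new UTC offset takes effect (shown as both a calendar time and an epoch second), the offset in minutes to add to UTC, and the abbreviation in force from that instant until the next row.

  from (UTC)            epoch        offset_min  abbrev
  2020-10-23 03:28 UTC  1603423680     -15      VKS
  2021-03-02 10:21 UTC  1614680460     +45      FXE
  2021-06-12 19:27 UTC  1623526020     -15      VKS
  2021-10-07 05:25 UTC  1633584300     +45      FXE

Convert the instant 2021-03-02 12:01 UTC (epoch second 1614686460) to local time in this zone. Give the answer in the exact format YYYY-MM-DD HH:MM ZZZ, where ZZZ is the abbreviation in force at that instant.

2021-03-02 12:46 FXE

Query: 2021-03-02 12:01 UTC
Rule 2/4 (FXE, +00:45): 2021-03-02 10:21 UTC ≤ query < 2021-06-12 19:27 UTC
12·60 + 1 + 45 = 766 min
766 = 0·1440 + 766; 766 = 12·60 + 46 → 12:46, same day
→ 2021-03-02 12:46 FXE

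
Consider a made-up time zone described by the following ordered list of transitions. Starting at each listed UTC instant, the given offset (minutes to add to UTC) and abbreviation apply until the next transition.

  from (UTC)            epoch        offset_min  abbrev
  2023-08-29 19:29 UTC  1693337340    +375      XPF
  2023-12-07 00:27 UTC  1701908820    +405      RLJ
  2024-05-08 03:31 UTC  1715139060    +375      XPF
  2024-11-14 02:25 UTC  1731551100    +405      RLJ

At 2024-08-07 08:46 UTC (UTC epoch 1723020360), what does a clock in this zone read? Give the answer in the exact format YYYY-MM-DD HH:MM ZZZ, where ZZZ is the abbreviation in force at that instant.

Query: 2024-08-07 08:46 UTC
Rule 3/4 (XPF, +06:15): 2024-05-08 03:31 UTC ≤ query < 2024-11-14 02:25 UTC
8·60 + 46 + 375 = 901 min
901 = 0·1440 + 901; 901 = 15·60 + 1 → 15:01, same day
→ 2024-08-07 15:01 XPF

2024-08-07 15:01 XPF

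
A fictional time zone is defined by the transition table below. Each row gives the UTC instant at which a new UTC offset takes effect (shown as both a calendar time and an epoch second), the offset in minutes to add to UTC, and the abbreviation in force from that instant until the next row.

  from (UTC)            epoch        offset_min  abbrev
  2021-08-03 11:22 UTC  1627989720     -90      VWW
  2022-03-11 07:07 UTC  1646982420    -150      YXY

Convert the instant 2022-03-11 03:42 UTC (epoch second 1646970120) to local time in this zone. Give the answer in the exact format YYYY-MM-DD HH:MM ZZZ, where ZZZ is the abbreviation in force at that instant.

Query: 2022-03-11 03:42 UTC
Rule 1/2 (VWW, -01:30): 2021-08-03 11:22 UTC ≤ query < 2022-03-11 07:07 UTC
3·60 + 42 - 90 = 132 min
132 = 0·1440 + 132; 132 = 2·60 + 12 → 02:12, same day
→ 2022-03-11 02:12 VWW

2022-03-11 02:12 VWW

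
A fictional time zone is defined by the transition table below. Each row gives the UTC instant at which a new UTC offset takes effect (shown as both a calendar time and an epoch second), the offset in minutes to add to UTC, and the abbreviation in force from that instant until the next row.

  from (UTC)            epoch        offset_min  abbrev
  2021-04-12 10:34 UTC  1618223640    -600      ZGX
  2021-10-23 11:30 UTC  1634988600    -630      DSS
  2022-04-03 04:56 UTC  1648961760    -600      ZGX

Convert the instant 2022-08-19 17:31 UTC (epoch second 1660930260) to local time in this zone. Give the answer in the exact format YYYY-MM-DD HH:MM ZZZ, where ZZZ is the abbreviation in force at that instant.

Query: 2022-08-19 17:31 UTC
Rule 3/3 (ZGX, -10:00): 2022-04-03 04:56 UTC ≤ query < +∞
17·60 + 31 - 600 = 451 min
451 = 0·1440 + 451; 451 = 7·60 + 31 → 07:31, same day
→ 2022-08-19 07:31 ZGX

2022-08-19 07:31 ZGX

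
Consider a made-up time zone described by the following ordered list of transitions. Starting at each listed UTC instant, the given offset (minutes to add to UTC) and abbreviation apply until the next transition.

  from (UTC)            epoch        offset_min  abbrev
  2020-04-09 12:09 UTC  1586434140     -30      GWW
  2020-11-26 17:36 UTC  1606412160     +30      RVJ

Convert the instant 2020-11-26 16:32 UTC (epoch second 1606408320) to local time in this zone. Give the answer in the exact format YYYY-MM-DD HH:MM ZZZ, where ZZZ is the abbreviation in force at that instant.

2020-11-26 16:02 GWW

Query: 2020-11-26 16:32 UTC
Rule 1/2 (GWW, -00:30): 2020-04-09 12:09 UTC ≤ query < 2020-11-26 17:36 UTC
16·60 + 32 - 30 = 962 min
962 = 0·1440 + 962; 962 = 16·60 + 2 → 16:02, same day
→ 2020-11-26 16:02 GWW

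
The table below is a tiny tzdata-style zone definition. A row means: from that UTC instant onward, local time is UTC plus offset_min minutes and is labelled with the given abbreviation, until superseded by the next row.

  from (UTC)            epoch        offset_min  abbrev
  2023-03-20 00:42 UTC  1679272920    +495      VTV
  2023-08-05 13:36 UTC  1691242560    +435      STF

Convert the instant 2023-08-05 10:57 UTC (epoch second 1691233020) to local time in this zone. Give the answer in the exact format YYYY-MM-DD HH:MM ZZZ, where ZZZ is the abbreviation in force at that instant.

2023-08-05 19:12 VTV

Query: 2023-08-05 10:57 UTC
Rule 1/2 (VTV, +08:15): 2023-03-20 00:42 UTC ≤ query < 2023-08-05 13:36 UTC
10·60 + 57 + 495 = 1152 min
1152 = 0·1440 + 1152; 1152 = 19·60 + 12 → 19:12, same day
→ 2023-08-05 19:12 VTV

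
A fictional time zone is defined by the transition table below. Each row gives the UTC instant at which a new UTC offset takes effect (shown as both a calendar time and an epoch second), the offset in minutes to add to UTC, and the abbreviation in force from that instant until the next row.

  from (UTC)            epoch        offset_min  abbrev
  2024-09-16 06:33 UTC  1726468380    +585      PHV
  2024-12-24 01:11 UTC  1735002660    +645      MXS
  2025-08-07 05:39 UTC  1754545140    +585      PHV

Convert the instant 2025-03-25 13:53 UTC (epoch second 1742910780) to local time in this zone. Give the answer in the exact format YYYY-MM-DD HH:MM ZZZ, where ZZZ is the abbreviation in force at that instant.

Query: 2025-03-25 13:53 UTC
Rule 2/3 (MXS, +10:45): 2024-12-24 01:11 UTC ≤ query < 2025-08-07 05:39 UTC
13·60 + 53 + 645 = 1478 min
1478 = 1·1440 + 38; 38 = 0·60 + 38 → 00:38, 2025-03-25 + 1 day = 2025-03-26
→ 2025-03-26 00:38 MXS

2025-03-26 00:38 MXS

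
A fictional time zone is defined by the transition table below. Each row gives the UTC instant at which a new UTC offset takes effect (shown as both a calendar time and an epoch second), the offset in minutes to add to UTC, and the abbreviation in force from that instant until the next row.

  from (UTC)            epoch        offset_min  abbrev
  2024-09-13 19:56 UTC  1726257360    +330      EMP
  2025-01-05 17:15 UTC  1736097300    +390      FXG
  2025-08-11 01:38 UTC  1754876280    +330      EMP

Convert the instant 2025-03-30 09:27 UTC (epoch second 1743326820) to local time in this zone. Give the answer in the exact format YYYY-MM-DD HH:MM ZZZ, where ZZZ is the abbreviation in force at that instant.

Query: 2025-03-30 09:27 UTC
Rule 2/3 (FXG, +06:30): 2025-01-05 17:15 UTC ≤ query < 2025-08-11 01:38 UTC
9·60 + 27 + 390 = 957 min
957 = 0·1440 + 957; 957 = 15·60 + 57 → 15:57, same day
→ 2025-03-30 15:57 FXG

2025-03-30 15:57 FXG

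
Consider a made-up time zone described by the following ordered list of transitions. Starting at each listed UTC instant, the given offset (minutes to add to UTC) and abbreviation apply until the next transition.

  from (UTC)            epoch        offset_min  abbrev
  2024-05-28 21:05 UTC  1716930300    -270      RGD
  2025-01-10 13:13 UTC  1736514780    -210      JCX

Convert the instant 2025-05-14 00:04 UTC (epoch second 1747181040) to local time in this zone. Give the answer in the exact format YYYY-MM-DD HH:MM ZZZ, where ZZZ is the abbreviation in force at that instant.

2025-05-13 20:34 JCX

Query: 2025-05-14 00:04 UTC
Rule 2/2 (JCX, -03:30): 2025-01-10 13:13 UTC ≤ query < +∞
0·60 + 4 - 210 = -206 min
-206 = -1·1440 + 1234; 1234 = 20·60 + 34 → 20:34, 2025-05-14 - 1 day = 2025-05-13
→ 2025-05-13 20:34 JCX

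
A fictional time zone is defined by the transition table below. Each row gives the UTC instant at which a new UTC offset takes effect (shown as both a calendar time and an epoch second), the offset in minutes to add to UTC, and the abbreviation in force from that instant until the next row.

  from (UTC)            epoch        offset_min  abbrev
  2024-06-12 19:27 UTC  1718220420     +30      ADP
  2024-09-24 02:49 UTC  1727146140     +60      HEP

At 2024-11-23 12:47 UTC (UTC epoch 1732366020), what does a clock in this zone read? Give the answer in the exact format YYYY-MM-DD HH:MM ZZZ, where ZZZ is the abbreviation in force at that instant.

Query: 2024-11-23 12:47 UTC
Rule 2/2 (HEP, +01:00): 2024-09-24 02:49 UTC ≤ query < +∞
12·60 + 47 + 60 = 827 min
827 = 0·1440 + 827; 827 = 13·60 + 47 → 13:47, same day
→ 2024-11-23 13:47 HEP

2024-11-23 13:47 HEP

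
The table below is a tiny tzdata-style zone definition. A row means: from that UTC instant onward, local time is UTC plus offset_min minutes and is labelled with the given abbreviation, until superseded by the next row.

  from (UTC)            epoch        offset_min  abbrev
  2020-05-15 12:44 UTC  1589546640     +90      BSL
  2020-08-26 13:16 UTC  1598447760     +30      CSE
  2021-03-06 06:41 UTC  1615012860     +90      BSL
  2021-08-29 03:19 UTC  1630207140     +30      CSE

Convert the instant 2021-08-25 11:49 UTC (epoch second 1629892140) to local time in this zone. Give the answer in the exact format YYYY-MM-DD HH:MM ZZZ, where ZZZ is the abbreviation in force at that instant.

2021-08-25 13:19 BSL

Query: 2021-08-25 11:49 UTC
Rule 3/4 (BSL, +01:30): 2021-03-06 06:41 UTC ≤ query < 2021-08-29 03:19 UTC
11·60 + 49 + 90 = 799 min
799 = 0·1440 + 799; 799 = 13·60 + 19 → 13:19, same day
→ 2021-08-25 13:19 BSL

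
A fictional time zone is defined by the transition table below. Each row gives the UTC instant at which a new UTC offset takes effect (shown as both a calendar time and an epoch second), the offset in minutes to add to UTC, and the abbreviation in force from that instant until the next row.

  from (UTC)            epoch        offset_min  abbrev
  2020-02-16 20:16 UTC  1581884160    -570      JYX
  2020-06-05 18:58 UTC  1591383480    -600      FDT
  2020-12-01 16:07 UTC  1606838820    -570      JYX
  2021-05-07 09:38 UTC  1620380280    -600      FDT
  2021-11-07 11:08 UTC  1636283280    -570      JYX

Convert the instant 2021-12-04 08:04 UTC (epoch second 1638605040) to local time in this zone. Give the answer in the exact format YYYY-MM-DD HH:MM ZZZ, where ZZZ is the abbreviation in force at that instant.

2021-12-03 22:34 JYX

Query: 2021-12-04 08:04 UTC
Rule 5/5 (JYX, -09:30): 2021-11-07 11:08 UTC ≤ query < +∞
8·60 + 4 - 570 = -86 min
-86 = -1·1440 + 1354; 1354 = 22·60 + 34 → 22:34, 2021-12-04 - 1 day = 2021-12-03
→ 2021-12-03 22:34 JYX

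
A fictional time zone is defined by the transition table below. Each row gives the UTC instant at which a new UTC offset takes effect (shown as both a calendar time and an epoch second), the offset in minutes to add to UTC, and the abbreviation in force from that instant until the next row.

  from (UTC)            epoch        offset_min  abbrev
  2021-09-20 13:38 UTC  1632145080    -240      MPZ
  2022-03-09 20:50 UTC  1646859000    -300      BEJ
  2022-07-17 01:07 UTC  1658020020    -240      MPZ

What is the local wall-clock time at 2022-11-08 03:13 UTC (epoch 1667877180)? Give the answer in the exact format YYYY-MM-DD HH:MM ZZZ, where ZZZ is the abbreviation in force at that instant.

2022-11-07 23:13 MPZ

Query: 2022-11-08 03:13 UTC
Rule 3/3 (MPZ, -04:00): 2022-07-17 01:07 UTC ≤ query < +∞
3·60 + 13 - 240 = -47 min
-47 = -1·1440 + 1393; 1393 = 23·60 + 13 → 23:13, 2022-11-08 - 1 day = 2022-11-07
→ 2022-11-07 23:13 MPZ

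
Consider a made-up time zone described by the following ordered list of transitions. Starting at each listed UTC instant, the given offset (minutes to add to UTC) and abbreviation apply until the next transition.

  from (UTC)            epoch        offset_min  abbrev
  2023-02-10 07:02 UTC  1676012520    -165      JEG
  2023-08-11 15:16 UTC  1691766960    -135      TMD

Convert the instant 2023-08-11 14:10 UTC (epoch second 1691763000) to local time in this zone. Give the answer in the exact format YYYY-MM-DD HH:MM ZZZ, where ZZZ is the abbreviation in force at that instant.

Query: 2023-08-11 14:10 UTC
Rule 1/2 (JEG, -02:45): 2023-02-10 07:02 UTC ≤ query < 2023-08-11 15:16 UTC
14·60 + 10 - 165 = 685 min
685 = 0·1440 + 685; 685 = 11·60 + 25 → 11:25, same day
→ 2023-08-11 11:25 JEG

2023-08-11 11:25 JEG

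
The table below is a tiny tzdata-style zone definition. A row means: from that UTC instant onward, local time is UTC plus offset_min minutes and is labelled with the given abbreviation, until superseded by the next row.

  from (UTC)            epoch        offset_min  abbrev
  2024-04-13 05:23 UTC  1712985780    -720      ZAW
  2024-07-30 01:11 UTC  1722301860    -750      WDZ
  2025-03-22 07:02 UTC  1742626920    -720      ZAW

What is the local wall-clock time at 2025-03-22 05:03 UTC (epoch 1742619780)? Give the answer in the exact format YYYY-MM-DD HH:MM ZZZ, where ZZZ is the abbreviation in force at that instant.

Query: 2025-03-22 05:03 UTC
Rule 2/3 (WDZ, -12:30): 2024-07-30 01:11 UTC ≤ query < 2025-03-22 07:02 UTC
5·60 + 3 - 750 = -447 min
-447 = -1·1440 + 993; 993 = 16·60 + 33 → 16:33, 2025-03-22 - 1 day = 2025-03-21
→ 2025-03-21 16:33 WDZ

2025-03-21 16:33 WDZ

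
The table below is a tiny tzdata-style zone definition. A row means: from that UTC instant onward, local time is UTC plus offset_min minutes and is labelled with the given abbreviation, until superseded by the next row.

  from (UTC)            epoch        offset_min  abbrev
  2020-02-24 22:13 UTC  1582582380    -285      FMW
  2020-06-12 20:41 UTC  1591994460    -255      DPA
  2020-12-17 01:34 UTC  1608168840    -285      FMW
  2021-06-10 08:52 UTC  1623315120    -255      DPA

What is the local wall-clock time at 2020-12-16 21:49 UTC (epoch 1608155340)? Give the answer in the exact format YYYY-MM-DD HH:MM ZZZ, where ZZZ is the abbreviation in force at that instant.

Query: 2020-12-16 21:49 UTC
Rule 2/4 (DPA, -04:15): 2020-06-12 20:41 UTC ≤ query < 2020-12-17 01:34 UTC
21·60 + 49 - 255 = 1054 min
1054 = 0·1440 + 1054; 1054 = 17·60 + 34 → 17:34, same day
→ 2020-12-16 17:34 DPA

2020-12-16 17:34 DPA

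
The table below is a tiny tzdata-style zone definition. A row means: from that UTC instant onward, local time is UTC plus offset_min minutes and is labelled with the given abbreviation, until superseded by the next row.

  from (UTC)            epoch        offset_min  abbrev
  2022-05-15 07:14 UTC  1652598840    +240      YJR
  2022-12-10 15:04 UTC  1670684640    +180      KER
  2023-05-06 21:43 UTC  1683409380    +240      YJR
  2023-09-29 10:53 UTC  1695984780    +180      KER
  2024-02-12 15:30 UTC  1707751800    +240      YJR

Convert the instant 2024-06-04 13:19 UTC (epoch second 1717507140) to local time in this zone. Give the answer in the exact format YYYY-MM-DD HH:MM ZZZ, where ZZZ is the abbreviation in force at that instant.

Query: 2024-06-04 13:19 UTC
Rule 5/5 (YJR, +04:00): 2024-02-12 15:30 UTC ≤ query < +∞
13·60 + 19 + 240 = 1039 min
1039 = 0·1440 + 1039; 1039 = 17·60 + 19 → 17:19, same day
→ 2024-06-04 17:19 YJR

2024-06-04 17:19 YJR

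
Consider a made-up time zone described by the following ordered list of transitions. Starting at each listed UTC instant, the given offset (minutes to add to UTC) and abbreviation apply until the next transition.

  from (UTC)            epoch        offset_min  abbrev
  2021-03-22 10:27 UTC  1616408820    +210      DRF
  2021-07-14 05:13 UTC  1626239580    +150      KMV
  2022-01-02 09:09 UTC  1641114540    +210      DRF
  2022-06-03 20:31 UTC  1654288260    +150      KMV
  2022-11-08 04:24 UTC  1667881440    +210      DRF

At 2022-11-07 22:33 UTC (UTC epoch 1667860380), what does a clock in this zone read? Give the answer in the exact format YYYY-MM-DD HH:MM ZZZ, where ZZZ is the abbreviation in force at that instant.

2022-11-08 01:03 KMV

Query: 2022-11-07 22:33 UTC
Rule 4/5 (KMV, +02:30): 2022-06-03 20:31 UTC ≤ query < 2022-11-08 04:24 UTC
22·60 + 33 + 150 = 1503 min
1503 = 1·1440 + 63; 63 = 1·60 + 3 → 01:03, 2022-11-07 + 1 day = 2022-11-08
→ 2022-11-08 01:03 KMV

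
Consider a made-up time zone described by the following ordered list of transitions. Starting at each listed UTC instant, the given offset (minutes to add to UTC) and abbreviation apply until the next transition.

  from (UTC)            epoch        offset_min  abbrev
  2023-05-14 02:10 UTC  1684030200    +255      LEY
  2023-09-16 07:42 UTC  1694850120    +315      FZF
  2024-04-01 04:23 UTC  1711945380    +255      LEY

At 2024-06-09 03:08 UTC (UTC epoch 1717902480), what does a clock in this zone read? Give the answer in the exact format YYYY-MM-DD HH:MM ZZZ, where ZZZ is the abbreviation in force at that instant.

2024-06-09 07:23 LEY

Query: 2024-06-09 03:08 UTC
Rule 3/3 (LEY, +04:15): 2024-04-01 04:23 UTC ≤ query < +∞
3·60 + 8 + 255 = 443 min
443 = 0·1440 + 443; 443 = 7·60 + 23 → 07:23, same day
→ 2024-06-09 07:23 LEY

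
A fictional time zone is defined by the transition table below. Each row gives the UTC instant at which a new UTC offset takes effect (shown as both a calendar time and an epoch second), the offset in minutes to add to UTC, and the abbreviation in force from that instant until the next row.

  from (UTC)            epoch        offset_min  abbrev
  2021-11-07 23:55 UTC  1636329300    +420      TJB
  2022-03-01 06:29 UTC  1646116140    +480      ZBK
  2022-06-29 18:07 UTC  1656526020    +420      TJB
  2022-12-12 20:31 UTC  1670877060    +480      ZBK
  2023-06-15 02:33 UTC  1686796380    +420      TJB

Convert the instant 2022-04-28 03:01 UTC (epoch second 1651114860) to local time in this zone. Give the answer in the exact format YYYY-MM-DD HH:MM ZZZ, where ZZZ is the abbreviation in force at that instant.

Query: 2022-04-28 03:01 UTC
Rule 2/5 (ZBK, +08:00): 2022-03-01 06:29 UTC ≤ query < 2022-06-29 18:07 UTC
3·60 + 1 + 480 = 661 min
661 = 0·1440 + 661; 661 = 11·60 + 1 → 11:01, same day
→ 2022-04-28 11:01 ZBK

2022-04-28 11:01 ZBK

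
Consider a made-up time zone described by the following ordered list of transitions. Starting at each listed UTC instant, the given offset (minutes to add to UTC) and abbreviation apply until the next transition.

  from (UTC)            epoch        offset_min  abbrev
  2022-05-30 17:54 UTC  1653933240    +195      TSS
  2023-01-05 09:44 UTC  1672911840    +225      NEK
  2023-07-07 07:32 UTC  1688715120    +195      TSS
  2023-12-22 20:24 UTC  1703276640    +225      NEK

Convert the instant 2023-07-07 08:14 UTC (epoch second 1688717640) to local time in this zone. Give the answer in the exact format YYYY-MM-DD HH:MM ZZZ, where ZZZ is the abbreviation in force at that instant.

2023-07-07 11:29 TSS

Query: 2023-07-07 08:14 UTC
Rule 3/4 (TSS, +03:15): 2023-07-07 07:32 UTC ≤ query < 2023-12-22 20:24 UTC
8·60 + 14 + 195 = 689 min
689 = 0·1440 + 689; 689 = 11·60 + 29 → 11:29, same day
→ 2023-07-07 11:29 TSS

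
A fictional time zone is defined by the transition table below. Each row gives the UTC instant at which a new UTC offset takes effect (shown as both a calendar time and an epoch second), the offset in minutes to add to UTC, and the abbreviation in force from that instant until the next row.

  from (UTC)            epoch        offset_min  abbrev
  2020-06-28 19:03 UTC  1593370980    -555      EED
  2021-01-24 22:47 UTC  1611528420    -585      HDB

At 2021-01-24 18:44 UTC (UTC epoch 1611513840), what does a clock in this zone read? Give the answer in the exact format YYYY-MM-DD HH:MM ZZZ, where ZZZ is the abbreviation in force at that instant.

Query: 2021-01-24 18:44 UTC
Rule 1/2 (EED, -09:15): 2020-06-28 19:03 UTC ≤ query < 2021-01-24 22:47 UTC
18·60 + 44 - 555 = 569 min
569 = 0·1440 + 569; 569 = 9·60 + 29 → 09:29, same day
→ 2021-01-24 09:29 EED

2021-01-24 09:29 EED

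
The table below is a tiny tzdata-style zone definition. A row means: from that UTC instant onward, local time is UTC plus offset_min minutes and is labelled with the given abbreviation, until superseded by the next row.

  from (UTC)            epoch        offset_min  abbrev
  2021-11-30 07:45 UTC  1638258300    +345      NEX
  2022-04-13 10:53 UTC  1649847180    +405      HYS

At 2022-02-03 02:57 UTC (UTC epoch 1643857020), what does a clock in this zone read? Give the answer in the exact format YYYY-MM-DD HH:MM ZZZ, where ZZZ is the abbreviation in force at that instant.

2022-02-03 08:42 NEX

Query: 2022-02-03 02:57 UTC
Rule 1/2 (NEX, +05:45): 2021-11-30 07:45 UTC ≤ query < 2022-04-13 10:53 UTC
2·60 + 57 + 345 = 522 min
522 = 0·1440 + 522; 522 = 8·60 + 42 → 08:42, same day
→ 2022-02-03 08:42 NEX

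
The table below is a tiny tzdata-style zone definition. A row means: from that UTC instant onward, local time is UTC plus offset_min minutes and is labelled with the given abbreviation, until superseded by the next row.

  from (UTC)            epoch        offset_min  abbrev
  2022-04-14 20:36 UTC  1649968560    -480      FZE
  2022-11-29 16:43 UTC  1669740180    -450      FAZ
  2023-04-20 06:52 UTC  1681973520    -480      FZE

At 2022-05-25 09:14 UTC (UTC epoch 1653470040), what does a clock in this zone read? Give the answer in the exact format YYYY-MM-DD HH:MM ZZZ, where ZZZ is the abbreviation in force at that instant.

Query: 2022-05-25 09:14 UTC
Rule 1/3 (FZE, -08:00): 2022-04-14 20:36 UTC ≤ query < 2022-11-29 16:43 UTC
9·60 + 14 - 480 = 74 min
74 = 0·1440 + 74; 74 = 1·60 + 14 → 01:14, same day
→ 2022-05-25 01:14 FZE

2022-05-25 01:14 FZE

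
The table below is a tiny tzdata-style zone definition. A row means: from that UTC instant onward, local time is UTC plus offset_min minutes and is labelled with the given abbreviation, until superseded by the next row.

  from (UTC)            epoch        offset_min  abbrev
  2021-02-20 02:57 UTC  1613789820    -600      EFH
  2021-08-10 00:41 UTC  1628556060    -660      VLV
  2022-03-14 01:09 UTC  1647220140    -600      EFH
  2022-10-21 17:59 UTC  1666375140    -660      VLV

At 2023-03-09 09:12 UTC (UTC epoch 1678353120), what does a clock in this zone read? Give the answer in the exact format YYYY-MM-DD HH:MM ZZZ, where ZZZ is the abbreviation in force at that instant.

Query: 2023-03-09 09:12 UTC
Rule 4/4 (VLV, -11:00): 2022-10-21 17:59 UTC ≤ query < +∞
9·60 + 12 - 660 = -108 min
-108 = -1·1440 + 1332; 1332 = 22·60 + 12 → 22:12, 2023-03-09 - 1 day = 2023-03-08
→ 2023-03-08 22:12 VLV

2023-03-08 22:12 VLV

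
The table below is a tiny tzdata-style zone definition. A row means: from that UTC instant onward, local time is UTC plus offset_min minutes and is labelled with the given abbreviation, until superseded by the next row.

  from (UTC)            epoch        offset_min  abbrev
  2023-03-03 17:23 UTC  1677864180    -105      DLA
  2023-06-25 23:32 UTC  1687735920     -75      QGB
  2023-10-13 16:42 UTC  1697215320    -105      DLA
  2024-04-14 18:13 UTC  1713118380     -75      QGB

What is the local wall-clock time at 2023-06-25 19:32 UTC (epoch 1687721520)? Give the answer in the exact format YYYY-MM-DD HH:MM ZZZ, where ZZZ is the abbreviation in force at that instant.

Query: 2023-06-25 19:32 UTC
Rule 1/4 (DLA, -01:45): 2023-03-03 17:23 UTC ≤ query < 2023-06-25 23:32 UTC
19·60 + 32 - 105 = 1067 min
1067 = 0·1440 + 1067; 1067 = 17·60 + 47 → 17:47, same day
→ 2023-06-25 17:47 DLA

2023-06-25 17:47 DLA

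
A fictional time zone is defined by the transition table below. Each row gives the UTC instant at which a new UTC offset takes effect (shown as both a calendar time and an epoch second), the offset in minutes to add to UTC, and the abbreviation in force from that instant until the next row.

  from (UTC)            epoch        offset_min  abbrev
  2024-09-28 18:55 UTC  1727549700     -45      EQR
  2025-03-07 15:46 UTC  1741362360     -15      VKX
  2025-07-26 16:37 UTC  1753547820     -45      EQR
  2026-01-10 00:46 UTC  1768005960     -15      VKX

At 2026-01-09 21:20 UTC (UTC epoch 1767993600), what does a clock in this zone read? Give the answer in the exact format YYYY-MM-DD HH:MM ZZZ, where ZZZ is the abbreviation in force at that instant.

Query: 2026-01-09 21:20 UTC
Rule 3/4 (EQR, -00:45): 2025-07-26 16:37 UTC ≤ query < 2026-01-10 00:46 UTC
21·60 + 20 - 45 = 1235 min
1235 = 0·1440 + 1235; 1235 = 20·60 + 35 → 20:35, same day
→ 2026-01-09 20:35 EQR

2026-01-09 20:35 EQR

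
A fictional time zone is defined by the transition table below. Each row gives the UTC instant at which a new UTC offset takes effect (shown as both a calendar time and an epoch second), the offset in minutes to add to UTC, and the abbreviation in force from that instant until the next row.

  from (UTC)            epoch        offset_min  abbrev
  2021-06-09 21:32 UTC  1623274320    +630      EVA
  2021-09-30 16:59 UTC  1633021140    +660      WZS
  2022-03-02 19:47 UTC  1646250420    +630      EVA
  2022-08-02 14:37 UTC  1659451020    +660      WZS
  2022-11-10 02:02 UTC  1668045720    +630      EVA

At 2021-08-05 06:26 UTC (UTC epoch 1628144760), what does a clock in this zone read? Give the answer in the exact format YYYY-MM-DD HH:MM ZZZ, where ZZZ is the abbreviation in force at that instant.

Query: 2021-08-05 06:26 UTC
Rule 1/5 (EVA, +10:30): 2021-06-09 21:32 UTC ≤ query < 2021-09-30 16:59 UTC
6·60 + 26 + 630 = 1016 min
1016 = 0·1440 + 1016; 1016 = 16·60 + 56 → 16:56, same day
→ 2021-08-05 16:56 EVA

2021-08-05 16:56 EVA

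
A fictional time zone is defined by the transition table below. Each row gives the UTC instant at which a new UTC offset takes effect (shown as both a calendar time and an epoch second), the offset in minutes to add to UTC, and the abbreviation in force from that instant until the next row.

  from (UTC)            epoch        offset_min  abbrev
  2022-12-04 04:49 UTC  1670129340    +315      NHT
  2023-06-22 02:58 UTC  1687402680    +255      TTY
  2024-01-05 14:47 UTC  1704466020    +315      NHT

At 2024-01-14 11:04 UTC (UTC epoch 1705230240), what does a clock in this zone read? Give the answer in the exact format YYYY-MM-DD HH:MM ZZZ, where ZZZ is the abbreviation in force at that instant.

Query: 2024-01-14 11:04 UTC
Rule 3/3 (NHT, +05:15): 2024-01-05 14:47 UTC ≤ query < +∞
11·60 + 4 + 315 = 979 min
979 = 0·1440 + 979; 979 = 16·60 + 19 → 16:19, same day
→ 2024-01-14 16:19 NHT

2024-01-14 16:19 NHT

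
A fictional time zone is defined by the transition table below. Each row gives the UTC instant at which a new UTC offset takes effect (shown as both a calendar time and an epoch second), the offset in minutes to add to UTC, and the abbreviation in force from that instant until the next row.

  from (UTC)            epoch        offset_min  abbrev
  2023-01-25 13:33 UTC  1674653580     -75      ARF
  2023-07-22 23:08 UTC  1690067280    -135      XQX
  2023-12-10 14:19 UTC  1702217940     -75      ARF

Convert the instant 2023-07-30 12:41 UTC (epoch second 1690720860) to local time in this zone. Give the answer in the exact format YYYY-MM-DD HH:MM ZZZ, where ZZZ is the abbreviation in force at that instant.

2023-07-30 10:26 XQX

Query: 2023-07-30 12:41 UTC
Rule 2/3 (XQX, -02:15): 2023-07-22 23:08 UTC ≤ query < 2023-12-10 14:19 UTC
12·60 + 41 - 135 = 626 min
626 = 0·1440 + 626; 626 = 10·60 + 26 → 10:26, same day
→ 2023-07-30 10:26 XQX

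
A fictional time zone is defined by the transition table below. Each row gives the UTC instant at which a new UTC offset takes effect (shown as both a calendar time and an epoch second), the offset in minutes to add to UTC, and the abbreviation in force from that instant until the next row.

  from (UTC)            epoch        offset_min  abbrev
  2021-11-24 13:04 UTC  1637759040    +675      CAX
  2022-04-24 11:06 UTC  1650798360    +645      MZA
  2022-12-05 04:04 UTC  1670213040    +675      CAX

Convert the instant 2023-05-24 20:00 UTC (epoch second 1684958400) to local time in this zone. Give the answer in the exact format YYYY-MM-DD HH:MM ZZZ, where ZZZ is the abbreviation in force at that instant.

Query: 2023-05-24 20:00 UTC
Rule 3/3 (CAX, +11:15): 2022-12-05 04:04 UTC ≤ query < +∞
20·60 + 0 + 675 = 1875 min
1875 = 1·1440 + 435; 435 = 7·60 + 15 → 07:15, 2023-05-24 + 1 day = 2023-05-25
→ 2023-05-25 07:15 CAX

2023-05-25 07:15 CAX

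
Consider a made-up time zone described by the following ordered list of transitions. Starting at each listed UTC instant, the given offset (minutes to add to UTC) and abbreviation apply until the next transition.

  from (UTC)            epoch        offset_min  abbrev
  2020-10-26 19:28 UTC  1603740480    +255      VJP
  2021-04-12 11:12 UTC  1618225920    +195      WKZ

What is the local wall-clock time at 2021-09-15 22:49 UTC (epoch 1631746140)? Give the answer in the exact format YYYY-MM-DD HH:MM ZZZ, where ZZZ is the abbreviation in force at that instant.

Query: 2021-09-15 22:49 UTC
Rule 2/2 (WKZ, +03:15): 2021-04-12 11:12 UTC ≤ query < +∞
22·60 + 49 + 195 = 1564 min
1564 = 1·1440 + 124; 124 = 2·60 + 4 → 02:04, 2021-09-15 + 1 day = 2021-09-16
→ 2021-09-16 02:04 WKZ

2021-09-16 02:04 WKZ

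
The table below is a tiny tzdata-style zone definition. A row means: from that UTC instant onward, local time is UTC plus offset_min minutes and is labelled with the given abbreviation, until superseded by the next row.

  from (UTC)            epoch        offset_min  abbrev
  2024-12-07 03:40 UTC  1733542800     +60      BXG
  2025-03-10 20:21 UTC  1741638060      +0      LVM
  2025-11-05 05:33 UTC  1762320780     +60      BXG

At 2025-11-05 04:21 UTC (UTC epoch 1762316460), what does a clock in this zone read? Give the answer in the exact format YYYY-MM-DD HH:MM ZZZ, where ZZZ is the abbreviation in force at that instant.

2025-11-05 04:21 LVM

Query: 2025-11-05 04:21 UTC
Rule 2/3 (LVM, +00:00): 2025-03-10 20:21 UTC ≤ query < 2025-11-05 05:33 UTC
4·60 + 21 + 0 = 261 min
261 = 0·1440 + 261; 261 = 4·60 + 21 → 04:21, same day
→ 2025-11-05 04:21 LVM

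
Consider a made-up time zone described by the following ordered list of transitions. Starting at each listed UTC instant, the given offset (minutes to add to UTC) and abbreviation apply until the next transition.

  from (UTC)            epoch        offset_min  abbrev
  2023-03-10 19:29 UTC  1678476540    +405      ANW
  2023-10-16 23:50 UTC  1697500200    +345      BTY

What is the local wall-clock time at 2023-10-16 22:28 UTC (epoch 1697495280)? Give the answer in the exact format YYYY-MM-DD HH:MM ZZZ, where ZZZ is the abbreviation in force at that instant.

Query: 2023-10-16 22:28 UTC
Rule 1/2 (ANW, +06:45): 2023-03-10 19:29 UTC ≤ query < 2023-10-16 23:50 UTC
22·60 + 28 + 405 = 1753 min
1753 = 1·1440 + 313; 313 = 5·60 + 13 → 05:13, 2023-10-16 + 1 day = 2023-10-17
→ 2023-10-17 05:13 ANW

2023-10-17 05:13 ANW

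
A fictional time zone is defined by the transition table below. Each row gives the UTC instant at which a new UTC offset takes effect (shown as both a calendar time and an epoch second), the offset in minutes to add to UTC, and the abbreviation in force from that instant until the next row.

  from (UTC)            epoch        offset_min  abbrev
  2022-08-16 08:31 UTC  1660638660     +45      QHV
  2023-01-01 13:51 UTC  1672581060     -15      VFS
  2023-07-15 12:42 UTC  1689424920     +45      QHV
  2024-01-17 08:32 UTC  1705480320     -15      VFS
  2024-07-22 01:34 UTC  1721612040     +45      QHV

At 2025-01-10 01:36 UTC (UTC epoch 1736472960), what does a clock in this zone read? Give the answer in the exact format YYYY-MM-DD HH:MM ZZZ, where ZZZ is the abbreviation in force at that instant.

2025-01-10 02:21 QHV

Query: 2025-01-10 01:36 UTC
Rule 5/5 (QHV, +00:45): 2024-07-22 01:34 UTC ≤ query < +∞
1·60 + 36 + 45 = 141 min
141 = 0·1440 + 141; 141 = 2·60 + 21 → 02:21, same day
→ 2025-01-10 02:21 QHV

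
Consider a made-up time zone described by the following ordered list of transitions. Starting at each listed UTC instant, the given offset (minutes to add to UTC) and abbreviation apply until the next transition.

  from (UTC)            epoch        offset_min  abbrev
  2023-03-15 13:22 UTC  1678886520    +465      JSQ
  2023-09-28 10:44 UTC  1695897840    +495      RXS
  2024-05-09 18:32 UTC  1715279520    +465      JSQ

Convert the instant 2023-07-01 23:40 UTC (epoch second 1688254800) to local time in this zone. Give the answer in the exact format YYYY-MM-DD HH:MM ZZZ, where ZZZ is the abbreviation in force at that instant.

2023-07-02 07:25 JSQ

Query: 2023-07-01 23:40 UTC
Rule 1/3 (JSQ, +07:45): 2023-03-15 13:22 UTC ≤ query < 2023-09-28 10:44 UTC
23·60 + 40 + 465 = 1885 min
1885 = 1·1440 + 445; 445 = 7·60 + 25 → 07:25, 2023-07-01 + 1 day = 2023-07-02
→ 2023-07-02 07:25 JSQ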